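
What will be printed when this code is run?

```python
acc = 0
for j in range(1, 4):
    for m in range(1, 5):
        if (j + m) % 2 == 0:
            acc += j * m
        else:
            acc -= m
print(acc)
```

12

j=1,m=1: even sum, acc = 0+1 = 1
j=1,m=2: odd sum, acc = 1-2 = -1
j=1,m=3: even sum, acc = (-1)+3 = 2
j=1,m=4: odd sum, acc = 2-4 = -2
j=2,m=1: odd sum, acc = (-2)-1 = -3
j=2,m=2: even sum, acc = (-3)+4 = 1
j=2,m=3: odd sum, acc = 1-3 = -2
j=2,m=4: even sum, acc = (-2)+8 = 6
j=3,m=1: even sum, acc = 6+3 = 9
j=3,m=2: odd sum, acc = 9-2 = 7
j=3,m=3: even sum, acc = 7+9 = 16
j=3,m=4: odd sum, acc = 16-4 = 12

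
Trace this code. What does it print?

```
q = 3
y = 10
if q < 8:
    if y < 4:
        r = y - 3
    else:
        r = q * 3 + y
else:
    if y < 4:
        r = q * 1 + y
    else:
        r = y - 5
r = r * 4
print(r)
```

76

q=3, y=10
q < 8 is True; y < 4 is False
→ r = q * 3 + y = 19
r = 19*4 = 76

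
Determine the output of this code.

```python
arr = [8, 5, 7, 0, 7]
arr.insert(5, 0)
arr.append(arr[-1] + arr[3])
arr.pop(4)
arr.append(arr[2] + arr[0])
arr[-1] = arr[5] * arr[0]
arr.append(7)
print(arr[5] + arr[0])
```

8

insert 0 at 5 → [8, 5, 7, 0, 7, 0]
append arr[-1]+arr[3] = 0+0 = 0 → [8, 5, 7, 0, 7, 0, 0]
pop(4) removes 7 → [8, 5, 7, 0, 0, 0]
append arr[2]+arr[0] = 7+8 = 15 → [8, 5, 7, 0, 0, 0, 15]
arr[-1] = arr[5]*arr[0] = 0*8 = 0 → [8, 5, 7, 0, 0, 0, 0]
append 7 → [8, 5, 7, 0, 0, 0, 0, 7]
arr[5]+arr[0] = 0+8 = 8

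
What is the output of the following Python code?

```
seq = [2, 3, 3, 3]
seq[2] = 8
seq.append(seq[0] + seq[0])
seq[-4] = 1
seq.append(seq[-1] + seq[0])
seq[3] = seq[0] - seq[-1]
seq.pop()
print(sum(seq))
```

11

seq[2] = 8 → [2, 3, 8, 3]
append seq[0]+seq[0] = 2+2 = 4 → [2, 3, 8, 3, 4]
seq[-4] = 1 → [2, 1, 8, 3, 4]
append seq[-1]+seq[0] = 4+2 = 6 → [2, 1, 8, 3, 4, 6]
seq[3] = seq[0]-seq[-1] = 2-6 = -4 → [2, 1, 8, -4, 4, 6]
pop() removes 6 → [2, 1, 8, -4, 4]
sum = 11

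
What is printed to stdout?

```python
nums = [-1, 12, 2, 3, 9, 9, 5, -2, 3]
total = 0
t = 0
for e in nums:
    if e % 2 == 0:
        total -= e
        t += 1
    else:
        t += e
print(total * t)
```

e=-1: not even; t=-1
e=12: even, total = 0-12 = -12; t=0
e=2: even, total = (-12)-2 = -14; t=1
e=3: not even; t=4
e=9: not even; t=13
e=9: not even; t=22
e=5: not even; t=27
e=-2: even, total = (-14)-(-2) = -12; t=28
e=3: not even; t=31
total*t = (-12)*31 = -372

-372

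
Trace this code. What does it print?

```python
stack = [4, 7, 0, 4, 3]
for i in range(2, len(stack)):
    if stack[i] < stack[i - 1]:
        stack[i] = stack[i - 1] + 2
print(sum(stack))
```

i=2: 0<7, stack[2] = 7+2 = 9 → [4, 7, 9, 4, 3]
i=3: 4<9, stack[3] = 9+2 = 11 → [4, 7, 9, 11, 3]
i=4: 3<11, stack[4] = 11+2 = 13 → [4, 7, 9, 11, 13]
sum = 44

44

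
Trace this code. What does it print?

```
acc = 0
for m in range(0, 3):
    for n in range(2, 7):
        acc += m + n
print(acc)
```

75

m=0,n=2: acc = 0+2 = 2
m=0,n=3: acc = 2+3 = 5
m=0,n=4: acc = 5+4 = 9
m=0,n=5: acc = 9+5 = 14
m=0,n=6: acc = 14+6 = 20
m=1,n=2: acc = 20+3 = 23
m=1,n=3: acc = 23+4 = 27
m=1,n=4: acc = 27+5 = 32
m=1,n=5: acc = 32+6 = 38
m=1,n=6: acc = 38+7 = 45
m=2,n=2: acc = 45+4 = 49
m=2,n=3: acc = 49+5 = 54
m=2,n=4: acc = 54+6 = 60
m=2,n=5: acc = 60+7 = 67
m=2,n=6: acc = 67+8 = 75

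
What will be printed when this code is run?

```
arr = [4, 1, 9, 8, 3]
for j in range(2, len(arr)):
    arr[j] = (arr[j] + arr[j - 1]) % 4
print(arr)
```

j=2: arr[2] = (9+1)%4 = 2 → [4, 1, 2, 8, 3]
j=3: arr[3] = (8+2)%4 = 2 → [4, 1, 2, 2, 3]
j=4: arr[4] = (3+2)%4 = 1 → [4, 1, 2, 2, 1]

[4, 1, 2, 2, 1]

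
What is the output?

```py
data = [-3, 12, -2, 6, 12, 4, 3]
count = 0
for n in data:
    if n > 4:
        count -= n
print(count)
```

n=-3: not >4
n=12: >4, count = 0-12 = -12
n=-2: not >4
n=6: >4, count = (-12)-6 = -18
n=12: >4, count = (-18)-12 = -30
n=4: not >4
n=3: not >4

-30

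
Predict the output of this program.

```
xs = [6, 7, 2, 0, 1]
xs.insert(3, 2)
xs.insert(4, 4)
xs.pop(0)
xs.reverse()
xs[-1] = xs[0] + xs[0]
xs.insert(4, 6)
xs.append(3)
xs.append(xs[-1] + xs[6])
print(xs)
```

[1, 0, 4, 2, 6, 2, 2, 3, 5]

insert 2 at 3 → [6, 7, 2, 2, 0, 1]
insert 4 at 4 → [6, 7, 2, 2, 4, 0, 1]
pop(0) removes 6 → [7, 2, 2, 4, 0, 1]
reverse → [1, 0, 4, 2, 2, 7]
xs[-1] = xs[0]+xs[0] = 1+1 = 2 → [1, 0, 4, 2, 2, 2]
insert 6 at 4 → [1, 0, 4, 2, 6, 2, 2]
append 3 → [1, 0, 4, 2, 6, 2, 2, 3]
append xs[-1]+xs[6] = 3+2 = 5 → [1, 0, 4, 2, 6, 2, 2, 3, 5]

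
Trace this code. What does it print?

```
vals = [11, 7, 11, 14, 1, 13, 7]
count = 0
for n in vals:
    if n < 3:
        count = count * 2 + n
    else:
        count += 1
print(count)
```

n=11: not <3, count = 0+1 = 1
n=7: not <3, count = 1+1 = 2
n=11: not <3, count = 2+1 = 3
n=14: not <3, count = 3+1 = 4
n=1: <3, count = 4*2+1 = 9
n=13: not <3, count = 9+1 = 10
n=7: not <3, count = 10+1 = 11

11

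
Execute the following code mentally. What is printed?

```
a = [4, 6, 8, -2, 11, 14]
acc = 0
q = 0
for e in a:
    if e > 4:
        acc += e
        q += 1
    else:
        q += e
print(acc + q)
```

e=4: not >4; q=4
e=6: >4, acc = 0+6 = 6; q=5
e=8: >4, acc = 6+8 = 14; q=6
e=-2: not >4; q=4
e=11: >4, acc = 14+11 = 25; q=5
e=14: >4, acc = 25+14 = 39; q=6
acc+q = 39+6 = 45

45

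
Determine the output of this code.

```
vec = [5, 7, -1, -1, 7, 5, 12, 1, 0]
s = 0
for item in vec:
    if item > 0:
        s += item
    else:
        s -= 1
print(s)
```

item=5: >0, s = 0+5 = 5
item=7: >0, s = 5+7 = 12
item=-1: not >0, s = 12-1 = 11
item=-1: not >0, s = 11-1 = 10
item=7: >0, s = 10+7 = 17
item=5: >0, s = 17+5 = 22
item=12: >0, s = 22+12 = 34
item=1: >0, s = 34+1 = 35
item=0: not >0, s = 35-1 = 34

34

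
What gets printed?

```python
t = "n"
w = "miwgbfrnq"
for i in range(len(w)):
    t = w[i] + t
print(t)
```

qnrfbgwimn

i=0: prepend 'm' → 'mn'
i=1: prepend 'i' → 'imn'
i=2: prepend 'w' → 'wimn'
i=3: prepend 'g' → 'gwimn'
i=4: prepend 'b' → 'bgwimn'
i=5: prepend 'f' → 'fbgwimn'
i=6: prepend 'r' → 'rfbgwimn'
i=7: prepend 'n' → 'nrfbgwimn'
i=8: prepend 'q' → 'qnrfbgwimn'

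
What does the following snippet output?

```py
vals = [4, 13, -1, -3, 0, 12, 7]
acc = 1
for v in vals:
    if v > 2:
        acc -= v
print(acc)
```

-35

v=4: >2, acc = 1-4 = -3
v=13: >2, acc = (-3)-13 = -16
v=-1: not >2
v=-3: not >2
v=0: not >2
v=12: >2, acc = (-16)-12 = -28
v=7: >2, acc = (-28)-7 = -35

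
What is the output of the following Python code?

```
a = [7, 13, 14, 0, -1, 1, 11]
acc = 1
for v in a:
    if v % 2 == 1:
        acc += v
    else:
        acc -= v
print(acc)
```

v=7: odd, acc = 1+7 = 8
v=13: odd, acc = 8+13 = 21
v=14: not odd, acc = 21-14 = 7
v=0: not odd, acc = 7-0 = 7
v=-1: odd, acc = 7+(-1) = 6
v=1: odd, acc = 6+1 = 7
v=11: odd, acc = 7+11 = 18

18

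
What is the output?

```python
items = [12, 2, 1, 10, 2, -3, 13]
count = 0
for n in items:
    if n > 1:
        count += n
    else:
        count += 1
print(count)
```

n=12: >1, count = 0+12 = 12
n=2: >1, count = 12+2 = 14
n=1: not >1, count = 14+1 = 15
n=10: >1, count = 15+10 = 25
n=2: >1, count = 25+2 = 27
n=-3: not >1, count = 27+1 = 28
n=13: >1, count = 28+13 = 41

41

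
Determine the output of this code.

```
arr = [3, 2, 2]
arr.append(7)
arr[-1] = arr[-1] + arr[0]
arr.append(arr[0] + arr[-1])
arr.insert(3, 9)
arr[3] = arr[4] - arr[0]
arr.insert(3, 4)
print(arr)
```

append 7 → [3, 2, 2, 7]
arr[-1] = arr[-1]+arr[0] = 7+3 = 10 → [3, 2, 2, 10]
append arr[0]+arr[-1] = 3+10 = 13 → [3, 2, 2, 10, 13]
insert 9 at 3 → [3, 2, 2, 9, 10, 13]
arr[3] = arr[4]-arr[0] = 10-3 = 7 → [3, 2, 2, 7, 10, 13]
insert 4 at 3 → [3, 2, 2, 4, 7, 10, 13]

[3, 2, 2, 4, 7, 10, 13]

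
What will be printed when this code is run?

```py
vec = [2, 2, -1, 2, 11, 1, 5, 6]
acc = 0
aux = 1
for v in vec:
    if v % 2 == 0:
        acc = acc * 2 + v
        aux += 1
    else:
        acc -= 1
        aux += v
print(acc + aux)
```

45

v=2: even, acc = 0*2+2 = 2; aux=2
v=2: even, acc = 2*2+2 = 6; aux=3
v=-1: not even, acc = 6-1 = 5; aux=2
v=2: even, acc = 5*2+2 = 12; aux=3
v=11: not even, acc = 12-1 = 11; aux=14
v=1: not even, acc = 11-1 = 10; aux=15
v=5: not even, acc = 10-1 = 9; aux=20
v=6: even, acc = 9*2+6 = 24; aux=21
acc+aux = 24+21 = 45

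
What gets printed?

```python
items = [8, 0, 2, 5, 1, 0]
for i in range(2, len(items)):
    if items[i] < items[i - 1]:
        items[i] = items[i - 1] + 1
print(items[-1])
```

7

i=2: 2>=0, unchanged → [8, 0, 2, 5, 1, 0]
i=3: 5>=2, unchanged → [8, 0, 2, 5, 1, 0]
i=4: 1<5, items[4] = 5+1 = 6 → [8, 0, 2, 5, 6, 0]
i=5: 0<6, items[5] = 6+1 = 7 → [8, 0, 2, 5, 6, 7]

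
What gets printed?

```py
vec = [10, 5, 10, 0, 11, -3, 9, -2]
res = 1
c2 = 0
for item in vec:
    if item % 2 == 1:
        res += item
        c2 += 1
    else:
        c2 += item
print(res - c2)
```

item=10: not odd; c2=10
item=5: odd, res = 1+5 = 6; c2=11
item=10: not odd; c2=21
item=0: not odd; c2=21
item=11: odd, res = 6+11 = 17; c2=22
item=-3: odd, res = 17+(-3) = 14; c2=23
item=9: odd, res = 14+9 = 23; c2=24
item=-2: not odd; c2=22
res-c2 = 23-22 = 1

1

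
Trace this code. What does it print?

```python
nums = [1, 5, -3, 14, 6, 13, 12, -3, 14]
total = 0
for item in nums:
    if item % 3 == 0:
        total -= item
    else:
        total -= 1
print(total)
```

-17

item=1: not %3==0, total = 0-1 = -1
item=5: not %3==0, total = (-1)-1 = -2
item=-3: %3==0, total = (-2)-(-3) = 1
item=14: not %3==0, total = 1-1 = 0
item=6: %3==0, total = 0-6 = -6
item=13: not %3==0, total = (-6)-1 = -7
item=12: %3==0, total = (-7)-12 = -19
item=-3: %3==0, total = (-19)-(-3) = -16
item=14: not %3==0, total = (-16)-1 = -17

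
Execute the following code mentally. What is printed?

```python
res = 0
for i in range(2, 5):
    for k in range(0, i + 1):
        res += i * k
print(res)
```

64

i=2,k=0: res = 0+0 = 0
i=2,k=1: res = 0+2 = 2
i=2,k=2: res = 2+4 = 6
i=3,k=0: res = 6+0 = 6
i=3,k=1: res = 6+3 = 9
i=3,k=2: res = 9+6 = 15
i=3,k=3: res = 15+9 = 24
i=4,k=0: res = 24+0 = 24
i=4,k=1: res = 24+4 = 28
i=4,k=2: res = 28+8 = 36
i=4,k=3: res = 36+12 = 48
i=4,k=4: res = 48+16 = 64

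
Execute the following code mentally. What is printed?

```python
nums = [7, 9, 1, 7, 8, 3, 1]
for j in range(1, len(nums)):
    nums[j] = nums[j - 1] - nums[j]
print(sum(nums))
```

j=1: nums[1] = 7-9 = -2 → [7, -2, 1, 7, 8, 3, 1]
j=2: nums[2] = (-2)-1 = -3 → [7, -2, -3, 7, 8, 3, 1]
j=3: nums[3] = (-3)-7 = -10 → [7, -2, -3, -10, 8, 3, 1]
j=4: nums[4] = (-10)-8 = -18 → [7, -2, -3, -10, -18, 3, 1]
j=5: nums[5] = (-18)-3 = -21 → [7, -2, -3, -10, -18, -21, 1]
j=6: nums[6] = (-21)-1 = -22 → [7, -2, -3, -10, -18, -21, -22]
sum = -69

-69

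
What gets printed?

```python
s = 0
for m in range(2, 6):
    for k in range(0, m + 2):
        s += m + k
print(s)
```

m=2,k=0: s = 0+2 = 2
m=2,k=1: s = 2+3 = 5
m=2,k=2: s = 5+4 = 9
m=2,k=3: s = 9+5 = 14
m=3,k=0: s = 14+3 = 17
m=3,k=1: s = 17+4 = 21
m=3,k=2: s = 21+5 = 26
m=3,k=3: s = 26+6 = 32
m=3,k=4: s = 32+7 = 39
m=4,k=0: s = 39+4 = 43
m=4,k=1: s = 43+5 = 48
m=4,k=2: s = 48+6 = 54
m=4,k=3: s = 54+7 = 61
m=4,k=4: s = 61+8 = 69
m=4,k=5: s = 69+9 = 78
m=5,k=0: s = 78+5 = 83
m=5,k=1: s = 83+6 = 89
m=5,k=2: s = 89+7 = 96
m=5,k=3: s = 96+8 = 104
m=5,k=4: s = 104+9 = 113
m=5,k=5: s = 113+10 = 123
m=5,k=6: s = 123+11 = 134

134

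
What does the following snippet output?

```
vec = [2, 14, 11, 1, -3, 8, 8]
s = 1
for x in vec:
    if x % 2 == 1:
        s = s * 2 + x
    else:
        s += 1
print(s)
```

69

x=2: not odd, s = 1+1 = 2
x=14: not odd, s = 2+1 = 3
x=11: odd, s = 3*2+11 = 17
x=1: odd, s = 17*2+1 = 35
x=-3: odd, s = 35*2+(-3) = 67
x=8: not odd, s = 67+1 = 68
x=8: not odd, s = 68+1 = 69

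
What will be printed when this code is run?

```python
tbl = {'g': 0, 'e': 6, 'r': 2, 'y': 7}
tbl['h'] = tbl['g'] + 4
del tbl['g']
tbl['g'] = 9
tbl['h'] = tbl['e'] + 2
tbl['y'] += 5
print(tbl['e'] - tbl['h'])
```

tbl['h'] = tbl['g']+4 = 4 → {'g': 0, 'e': 6, 'r': 2, 'y': 7, 'h': 4}
del 'g' → {'e': 6, 'r': 2, 'y': 7, 'h': 4}
tbl['g'] = 9 → {'e': 6, 'r': 2, 'y': 7, 'h': 4, 'g': 9}
tbl['h'] = tbl['e']+2 = 8 → {'e': 6, 'r': 2, 'y': 7, 'h': 8, 'g': 9}
tbl['y'] = 7+5 = 12 → {'e': 6, 'r': 2, 'y': 12, 'h': 8, 'g': 9}
tbl['e']-tbl['h'] = 6-8 = -2

-2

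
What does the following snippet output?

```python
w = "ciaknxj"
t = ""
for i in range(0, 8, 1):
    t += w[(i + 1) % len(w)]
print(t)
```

i=0: add w[1]='i' → 'i'
i=1: add w[2]='a' → 'ia'
i=2: add w[3]='k' → 'iak'
i=3: add w[4]='n' → 'iakn'
i=4: add w[5]='x' → 'iaknx'
i=5: add w[6]='j' → 'iaknxj'
i=6: add w[0]='c' → 'iaknxjc'
i=7: add w[1]='i' → 'iaknxjci'

iaknxjci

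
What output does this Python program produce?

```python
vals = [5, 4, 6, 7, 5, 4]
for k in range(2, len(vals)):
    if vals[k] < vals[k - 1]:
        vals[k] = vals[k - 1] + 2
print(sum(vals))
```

k=2: 6>=4, unchanged → [5, 4, 6, 7, 5, 4]
k=3: 7>=6, unchanged → [5, 4, 6, 7, 5, 4]
k=4: 5<7, vals[4] = 7+2 = 9 → [5, 4, 6, 7, 9, 4]
k=5: 4<9, vals[5] = 9+2 = 11 → [5, 4, 6, 7, 9, 11]
sum = 42

42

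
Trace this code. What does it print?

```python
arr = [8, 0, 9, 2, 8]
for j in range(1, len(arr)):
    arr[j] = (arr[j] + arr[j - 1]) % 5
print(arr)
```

[8, 3, 2, 4, 2]

j=1: arr[1] = (0+8)%5 = 3 → [8, 3, 9, 2, 8]
j=2: arr[2] = (9+3)%5 = 2 → [8, 3, 2, 2, 8]
j=3: arr[3] = (2+2)%5 = 4 → [8, 3, 2, 4, 8]
j=4: arr[4] = (8+4)%5 = 2 → [8, 3, 2, 4, 2]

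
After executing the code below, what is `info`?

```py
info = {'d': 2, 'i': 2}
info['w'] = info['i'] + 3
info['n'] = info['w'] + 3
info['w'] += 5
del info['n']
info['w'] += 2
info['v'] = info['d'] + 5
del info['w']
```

info['w'] = info['i']+3 = 5 → {'d': 2, 'i': 2, 'w': 5}
info['n'] = info['w']+3 = 8 → {'d': 2, 'i': 2, 'w': 5, 'n': 8}
info['w'] = 5+5 = 10 → {'d': 2, 'i': 2, 'w': 10, 'n': 8}
del 'n' → {'d': 2, 'i': 2, 'w': 10}
info['w'] = 10+2 = 12 → {'d': 2, 'i': 2, 'w': 12}
info['v'] = info['d']+5 = 7 → {'d': 2, 'i': 2, 'w': 12, 'v': 7}
del 'w' → {'d': 2, 'i': 2, 'v': 7}

{'d': 2, 'i': 2, 'v': 7}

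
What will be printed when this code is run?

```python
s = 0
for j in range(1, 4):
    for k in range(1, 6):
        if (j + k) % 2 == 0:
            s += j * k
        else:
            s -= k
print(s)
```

j=1,k=1: even sum, s = 0+1 = 1
j=1,k=2: odd sum, s = 1-2 = -1
j=1,k=3: even sum, s = (-1)+3 = 2
j=1,k=4: odd sum, s = 2-4 = -2
j=1,k=5: even sum, s = (-2)+5 = 3
j=2,k=1: odd sum, s = 3-1 = 2
j=2,k=2: even sum, s = 2+4 = 6
j=2,k=3: odd sum, s = 6-3 = 3
j=2,k=4: even sum, s = 3+8 = 11
j=2,k=5: odd sum, s = 11-5 = 6
j=3,k=1: even sum, s = 6+3 = 9
j=3,k=2: odd sum, s = 9-2 = 7
j=3,k=3: even sum, s = 7+9 = 16
j=3,k=4: odd sum, s = 16-4 = 12
j=3,k=5: even sum, s = 12+15 = 27

27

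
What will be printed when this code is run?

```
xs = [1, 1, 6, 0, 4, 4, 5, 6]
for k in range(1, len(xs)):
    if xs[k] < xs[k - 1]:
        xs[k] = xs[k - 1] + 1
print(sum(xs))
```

k=1: 1>=1, unchanged → [1, 1, 6, 0, 4, 4, 5, 6]
k=2: 6>=1, unchanged → [1, 1, 6, 0, 4, 4, 5, 6]
k=3: 0<6, xs[3] = 6+1 = 7 → [1, 1, 6, 7, 4, 4, 5, 6]
k=4: 4<7, xs[4] = 7+1 = 8 → [1, 1, 6, 7, 8, 4, 5, 6]
k=5: 4<8, xs[5] = 8+1 = 9 → [1, 1, 6, 7, 8, 9, 5, 6]
k=6: 5<9, xs[6] = 9+1 = 10 → [1, 1, 6, 7, 8, 9, 10, 6]
k=7: 6<10, xs[7] = 10+1 = 11 → [1, 1, 6, 7, 8, 9, 10, 11]
sum = 53

53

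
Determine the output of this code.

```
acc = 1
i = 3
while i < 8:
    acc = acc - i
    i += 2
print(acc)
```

-14

i=3: acc = 1-3 = -2
i=5: acc = (-2)-5 = -7
i=7: acc = (-7)-7 = -14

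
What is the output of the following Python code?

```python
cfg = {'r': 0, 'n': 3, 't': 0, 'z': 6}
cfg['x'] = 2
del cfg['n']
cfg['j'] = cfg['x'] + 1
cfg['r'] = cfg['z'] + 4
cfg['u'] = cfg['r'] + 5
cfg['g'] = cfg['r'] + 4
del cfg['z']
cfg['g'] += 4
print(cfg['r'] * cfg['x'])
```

cfg['x'] = 2 → {'r': 0, 'n': 3, 't': 0, 'z': 6, 'x': 2}
del 'n' → {'r': 0, 't': 0, 'z': 6, 'x': 2}
cfg['j'] = cfg['x']+1 = 3 → {'r': 0, 't': 0, 'z': 6, 'x': 2, 'j': 3}
cfg['r'] = cfg['z']+4 = 10 → {'r': 10, 't': 0, 'z': 6, 'x': 2, 'j': 3}
cfg['u'] = cfg['r']+5 = 15 → {'r': 10, 't': 0, 'z': 6, 'x': 2, 'j': 3, 'u': 15}
cfg['g'] = cfg['r']+4 = 14 → {'r': 10, 't': 0, 'z': 6, 'x': 2, 'j': 3, 'u': 15, 'g': 14}
del 'z' → {'r': 10, 't': 0, 'x': 2, 'j': 3, 'u': 15, 'g': 14}
cfg['g'] = 14+4 = 18 → {'r': 10, 't': 0, 'x': 2, 'j': 3, 'u': 15, 'g': 18}
cfg['r']*cfg['x'] = 10*2 = 20

20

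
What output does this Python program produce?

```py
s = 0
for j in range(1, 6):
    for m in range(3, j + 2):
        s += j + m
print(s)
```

80

j=2,m=3: s = 0+5 = 5
j=3,m=3: s = 5+6 = 11
j=3,m=4: s = 11+7 = 18
j=4,m=3: s = 18+7 = 25
j=4,m=4: s = 25+8 = 33
j=4,m=5: s = 33+9 = 42
j=5,m=3: s = 42+8 = 50
j=5,m=4: s = 50+9 = 59
j=5,m=5: s = 59+10 = 69
j=5,m=6: s = 69+11 = 80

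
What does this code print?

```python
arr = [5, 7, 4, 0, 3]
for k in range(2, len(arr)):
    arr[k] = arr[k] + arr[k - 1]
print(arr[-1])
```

k=2: arr[2] = 4+7 = 11 → [5, 7, 11, 0, 3]
k=3: arr[3] = 0+11 = 11 → [5, 7, 11, 11, 3]
k=4: arr[4] = 3+11 = 14 → [5, 7, 11, 11, 14]

14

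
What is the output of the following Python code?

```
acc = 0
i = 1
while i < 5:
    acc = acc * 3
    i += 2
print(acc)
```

0

i=1: acc = 0*3 = 0
i=3: acc = 0*3 = 0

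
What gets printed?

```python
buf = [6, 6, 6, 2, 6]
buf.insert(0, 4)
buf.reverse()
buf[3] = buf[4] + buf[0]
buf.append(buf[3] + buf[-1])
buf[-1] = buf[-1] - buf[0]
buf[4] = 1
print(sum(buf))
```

41

insert 4 at 0 → [4, 6, 6, 6, 2, 6]
reverse → [6, 2, 6, 6, 6, 4]
buf[3] = buf[4]+buf[0] = 6+6 = 12 → [6, 2, 6, 12, 6, 4]
append buf[3]+buf[-1] = 12+4 = 16 → [6, 2, 6, 12, 6, 4, 16]
buf[-1] = buf[-1]-buf[0] = 16-6 = 10 → [6, 2, 6, 12, 6, 4, 10]
buf[4] = 1 → [6, 2, 6, 12, 1, 4, 10]
sum = 41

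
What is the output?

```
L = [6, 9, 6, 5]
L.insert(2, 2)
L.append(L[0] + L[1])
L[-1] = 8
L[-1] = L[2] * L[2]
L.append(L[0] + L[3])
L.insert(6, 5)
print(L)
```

[6, 9, 2, 6, 5, 4, 5, 12]

insert 2 at 2 → [6, 9, 2, 6, 5]
append L[0]+L[1] = 6+9 = 15 → [6, 9, 2, 6, 5, 15]
L[-1] = 8 → [6, 9, 2, 6, 5, 8]
L[-1] = L[2]*L[2] = 2*2 = 4 → [6, 9, 2, 6, 5, 4]
append L[0]+L[3] = 6+6 = 12 → [6, 9, 2, 6, 5, 4, 12]
insert 5 at 6 → [6, 9, 2, 6, 5, 4, 5, 12]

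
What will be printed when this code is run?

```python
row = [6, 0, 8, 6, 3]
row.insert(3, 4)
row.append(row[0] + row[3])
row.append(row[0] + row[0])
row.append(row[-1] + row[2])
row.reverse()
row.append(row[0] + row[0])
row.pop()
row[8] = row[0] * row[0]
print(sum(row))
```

insert 4 at 3 → [6, 0, 8, 4, 6, 3]
append row[0]+row[3] = 6+4 = 10 → [6, 0, 8, 4, 6, 3, 10]
append row[0]+row[0] = 6+6 = 12 → [6, 0, 8, 4, 6, 3, 10, 12]
append row[-1]+row[2] = 12+8 = 20 → [6, 0, 8, 4, 6, 3, 10, 12, 20]
reverse → [20, 12, 10, 3, 6, 4, 8, 0, 6]
append row[0]+row[0] = 20+20 = 40 → [20, 12, 10, 3, 6, 4, 8, 0, 6, 40]
pop() removes 40 → [20, 12, 10, 3, 6, 4, 8, 0, 6]
row[8] = row[0]*row[0] = 20*20 = 400 → [20, 12, 10, 3, 6, 4, 8, 0, 400]
sum = 463

463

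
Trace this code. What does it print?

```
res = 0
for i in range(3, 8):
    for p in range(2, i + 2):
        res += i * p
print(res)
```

i=3,p=2: res = 0+6 = 6
i=3,p=3: res = 6+9 = 15
i=3,p=4: res = 15+12 = 27
i=4,p=2: res = 27+8 = 35
i=4,p=3: res = 35+12 = 47
i=4,p=4: res = 47+16 = 63
i=4,p=5: res = 63+20 = 83
i=5,p=2: res = 83+10 = 93
i=5,p=3: res = 93+15 = 108
i=5,p=4: res = 108+20 = 128
i=5,p=5: res = 128+25 = 153
i=5,p=6: res = 153+30 = 183
i=6,p=2: res = 183+12 = 195
i=6,p=3: res = 195+18 = 213
i=6,p=4: res = 213+24 = 237
i=6,p=5: res = 237+30 = 267
i=6,p=6: res = 267+36 = 303
i=6,p=7: res = 303+42 = 345
i=7,p=2: res = 345+14 = 359
i=7,p=3: res = 359+21 = 380
i=7,p=4: res = 380+28 = 408
i=7,p=5: res = 408+35 = 443
i=7,p=6: res = 443+42 = 485
i=7,p=7: res = 485+49 = 534
i=7,p=8: res = 534+56 = 590

590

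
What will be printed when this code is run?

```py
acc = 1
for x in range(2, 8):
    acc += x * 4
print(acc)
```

109

x=2: acc = 1+2*4 = 9
x=3: acc = 9+3*4 = 21
x=4: acc = 21+4*4 = 37
x=5: acc = 37+5*4 = 57
x=6: acc = 57+6*4 = 81
x=7: acc = 81+7*4 = 109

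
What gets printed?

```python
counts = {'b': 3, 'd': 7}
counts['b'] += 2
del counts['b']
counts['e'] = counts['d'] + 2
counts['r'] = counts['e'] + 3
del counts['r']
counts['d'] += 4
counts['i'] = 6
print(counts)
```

{'d': 11, 'e': 9, 'i': 6}

counts['b'] = 3+2 = 5 → {'b': 5, 'd': 7}
del 'b' → {'d': 7}
counts['e'] = counts['d']+2 = 9 → {'d': 7, 'e': 9}
counts['r'] = counts['e']+3 = 12 → {'d': 7, 'e': 9, 'r': 12}
del 'r' → {'d': 7, 'e': 9}
counts['d'] = 7+4 = 11 → {'d': 11, 'e': 9}
counts['i'] = 6 → {'d': 11, 'e': 9, 'i': 6}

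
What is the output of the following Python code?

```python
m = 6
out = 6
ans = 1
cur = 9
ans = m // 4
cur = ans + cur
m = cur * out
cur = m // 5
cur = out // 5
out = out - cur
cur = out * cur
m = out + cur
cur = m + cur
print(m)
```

ans = 6//4 = 1
cur = 1+9 = 10
m = 10*6 = 60
cur = 60//5 = 12
cur = 6//5 = 1
out = 6-1 = 5
cur = 5*1 = 5
m = 5+5 = 10
cur = 10+5 = 15

10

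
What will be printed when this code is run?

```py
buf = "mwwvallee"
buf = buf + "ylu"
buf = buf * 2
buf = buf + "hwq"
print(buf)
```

+ 'ylu' → 'mwwvalleeylu'
repeat ×2 → 'mwwvalleeylumwwvalleeylu'
+ 'hwq' → 'mwwvalleeylumwwvalleeyluhwq'

mwwvalleeylumwwvalleeyluhwq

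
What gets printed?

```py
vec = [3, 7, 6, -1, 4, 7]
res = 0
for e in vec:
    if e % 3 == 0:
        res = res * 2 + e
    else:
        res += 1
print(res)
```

17

e=3: %3==0, res = 0*2+3 = 3
e=7: not %3==0, res = 3+1 = 4
e=6: %3==0, res = 4*2+6 = 14
e=-1: not %3==0, res = 14+1 = 15
e=4: not %3==0, res = 15+1 = 16
e=7: not %3==0, res = 16+1 = 17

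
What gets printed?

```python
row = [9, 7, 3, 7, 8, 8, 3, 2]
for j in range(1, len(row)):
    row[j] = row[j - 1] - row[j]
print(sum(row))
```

-94

j=1: row[1] = 9-7 = 2 → [9, 2, 3, 7, 8, 8, 3, 2]
j=2: row[2] = 2-3 = -1 → [9, 2, -1, 7, 8, 8, 3, 2]
j=3: row[3] = (-1)-7 = -8 → [9, 2, -1, -8, 8, 8, 3, 2]
j=4: row[4] = (-8)-8 = -16 → [9, 2, -1, -8, -16, 8, 3, 2]
j=5: row[5] = (-16)-8 = -24 → [9, 2, -1, -8, -16, -24, 3, 2]
j=6: row[6] = (-24)-3 = -27 → [9, 2, -1, -8, -16, -24, -27, 2]
j=7: row[7] = (-27)-2 = -29 → [9, 2, -1, -8, -16, -24, -27, -29]
sum = -94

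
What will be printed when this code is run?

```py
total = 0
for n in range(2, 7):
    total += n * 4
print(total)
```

n=2: total = 0+2*4 = 8
n=3: total = 8+3*4 = 20
n=4: total = 20+4*4 = 36
n=5: total = 36+5*4 = 56
n=6: total = 56+6*4 = 80

80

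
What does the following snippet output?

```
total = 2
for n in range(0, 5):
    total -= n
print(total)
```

-8

n=0: total = 2-0 = 2
n=1: total = 2-1 = 1
n=2: total = 1-2 = -1
n=3: total = (-1)-3 = -4
n=4: total = (-4)-4 = -8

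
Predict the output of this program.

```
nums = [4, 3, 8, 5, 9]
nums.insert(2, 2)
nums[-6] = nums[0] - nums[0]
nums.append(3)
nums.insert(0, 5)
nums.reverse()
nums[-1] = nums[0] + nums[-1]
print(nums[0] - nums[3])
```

insert 2 at 2 → [4, 3, 2, 8, 5, 9]
nums[-6] = nums[0]-nums[0] = 4-4 = 0 → [0, 3, 2, 8, 5, 9]
append 3 → [0, 3, 2, 8, 5, 9, 3]
insert 5 at 0 → [5, 0, 3, 2, 8, 5, 9, 3]
reverse → [3, 9, 5, 8, 2, 3, 0, 5]
nums[-1] = nums[0]+nums[-1] = 3+5 = 8 → [3, 9, 5, 8, 2, 3, 0, 8]
nums[0]-nums[3] = 3-8 = -5

-5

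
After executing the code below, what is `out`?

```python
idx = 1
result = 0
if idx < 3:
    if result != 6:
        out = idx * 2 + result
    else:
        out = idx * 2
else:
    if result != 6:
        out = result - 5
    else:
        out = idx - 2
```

idx=1, result=0
idx < 3 is True; result != 6 is True
→ out = idx * 2 + result = 2

2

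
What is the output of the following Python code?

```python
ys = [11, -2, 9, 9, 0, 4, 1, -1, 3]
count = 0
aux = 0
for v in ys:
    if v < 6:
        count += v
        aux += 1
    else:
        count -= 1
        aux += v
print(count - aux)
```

-33

v=11: not <6, count = 0-1 = -1; aux=11
v=-2: <6, count = (-1)+(-2) = -3; aux=12
v=9: not <6, count = (-3)-1 = -4; aux=21
v=9: not <6, count = (-4)-1 = -5; aux=30
v=0: <6, count = (-5)+0 = -5; aux=31
v=4: <6, count = (-5)+4 = -1; aux=32
v=1: <6, count = (-1)+1 = 0; aux=33
v=-1: <6, count = 0+(-1) = -1; aux=34
v=3: <6, count = (-1)+3 = 2; aux=35
count-aux = 2-35 = -33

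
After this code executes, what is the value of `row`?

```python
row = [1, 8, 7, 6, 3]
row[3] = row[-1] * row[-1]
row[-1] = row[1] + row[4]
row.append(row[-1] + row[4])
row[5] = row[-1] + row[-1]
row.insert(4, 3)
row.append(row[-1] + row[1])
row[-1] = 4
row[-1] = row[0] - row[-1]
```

[1, 8, 7, 9, 3, 11, 44, -3]

row[3] = row[-1]*row[-1] = 3*3 = 9 → [1, 8, 7, 9, 3]
row[-1] = row[1]+row[4] = 8+3 = 11 → [1, 8, 7, 9, 11]
append row[-1]+row[4] = 11+11 = 22 → [1, 8, 7, 9, 11, 22]
row[5] = row[-1]+row[-1] = 22+22 = 44 → [1, 8, 7, 9, 11, 44]
insert 3 at 4 → [1, 8, 7, 9, 3, 11, 44]
append row[-1]+row[1] = 44+8 = 52 → [1, 8, 7, 9, 3, 11, 44, 52]
row[-1] = 4 → [1, 8, 7, 9, 3, 11, 44, 4]
row[-1] = row[0]-row[-1] = 1-4 = -3 → [1, 8, 7, 9, 3, 11, 44, -3]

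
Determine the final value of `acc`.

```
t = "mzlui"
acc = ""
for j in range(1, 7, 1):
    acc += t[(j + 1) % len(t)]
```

j=1: add t[2]='l' → 'l'
j=2: add t[3]='u' → 'lu'
j=3: add t[4]='i' → 'lui'
j=4: add t[0]='m' → 'luim'
j=5: add t[1]='z' → 'luimz'
j=6: add t[2]='l' → 'luimzl'

'luimzl'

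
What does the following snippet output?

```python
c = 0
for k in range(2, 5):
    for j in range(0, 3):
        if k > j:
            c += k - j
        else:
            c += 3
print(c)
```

k=2,j=0: 2>0, c = 0+2 = 2
k=2,j=1: 2>1, c = 2+1 = 3
k=2,j=2: not 2>2, c = 3+3 = 6
k=3,j=0: 3>0, c = 6+3 = 9
k=3,j=1: 3>1, c = 9+2 = 11
k=3,j=2: 3>2, c = 11+1 = 12
k=4,j=0: 4>0, c = 12+4 = 16
k=4,j=1: 4>1, c = 16+3 = 19
k=4,j=2: 4>2, c = 19+2 = 21

21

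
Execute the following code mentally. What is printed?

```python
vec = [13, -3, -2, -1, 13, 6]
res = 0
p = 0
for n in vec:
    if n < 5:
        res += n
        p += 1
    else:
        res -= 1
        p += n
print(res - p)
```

-44

n=13: not <5, res = 0-1 = -1; p=13
n=-3: <5, res = (-1)+(-3) = -4; p=14
n=-2: <5, res = (-4)+(-2) = -6; p=15
n=-1: <5, res = (-6)+(-1) = -7; p=16
n=13: not <5, res = (-7)-1 = -8; p=29
n=6: not <5, res = (-8)-1 = -9; p=35
res-p = (-9)-35 = -44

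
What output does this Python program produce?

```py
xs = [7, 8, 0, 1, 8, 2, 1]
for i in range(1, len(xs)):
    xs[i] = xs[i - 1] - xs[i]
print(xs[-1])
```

i=1: xs[1] = 7-8 = -1 → [7, -1, 0, 1, 8, 2, 1]
i=2: xs[2] = (-1)-0 = -1 → [7, -1, -1, 1, 8, 2, 1]
i=3: xs[3] = (-1)-1 = -2 → [7, -1, -1, -2, 8, 2, 1]
i=4: xs[4] = (-2)-8 = -10 → [7, -1, -1, -2, -10, 2, 1]
i=5: xs[5] = (-10)-2 = -12 → [7, -1, -1, -2, -10, -12, 1]
i=6: xs[6] = (-12)-1 = -13 → [7, -1, -1, -2, -10, -12, -13]

-13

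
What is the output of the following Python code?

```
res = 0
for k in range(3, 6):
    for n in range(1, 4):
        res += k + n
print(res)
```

k=3,n=1: res = 0+4 = 4
k=3,n=2: res = 4+5 = 9
k=3,n=3: res = 9+6 = 15
k=4,n=1: res = 15+5 = 20
k=4,n=2: res = 20+6 = 26
k=4,n=3: res = 26+7 = 33
k=5,n=1: res = 33+6 = 39
k=5,n=2: res = 39+7 = 46
k=5,n=3: res = 46+8 = 54

54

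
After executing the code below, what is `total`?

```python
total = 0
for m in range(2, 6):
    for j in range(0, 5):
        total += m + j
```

m=2,j=0: total = 0+2 = 2
m=2,j=1: total = 2+3 = 5
m=2,j=2: total = 5+4 = 9
m=2,j=3: total = 9+5 = 14
m=2,j=4: total = 14+6 = 20
m=3,j=0: total = 20+3 = 23
m=3,j=1: total = 23+4 = 27
m=3,j=2: total = 27+5 = 32
m=3,j=3: total = 32+6 = 38
m=3,j=4: total = 38+7 = 45
m=4,j=0: total = 45+4 = 49
m=4,j=1: total = 49+5 = 54
m=4,j=2: total = 54+6 = 60
m=4,j=3: total = 60+7 = 67
m=4,j=4: total = 67+8 = 75
m=5,j=0: total = 75+5 = 80
m=5,j=1: total = 80+6 = 86
m=5,j=2: total = 86+7 = 93
m=5,j=3: total = 93+8 = 101
m=5,j=4: total = 101+9 = 110

110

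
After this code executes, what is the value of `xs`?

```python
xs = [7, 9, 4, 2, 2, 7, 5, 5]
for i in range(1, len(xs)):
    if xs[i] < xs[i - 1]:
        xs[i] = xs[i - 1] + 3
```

[7, 9, 12, 15, 18, 21, 24, 27]

i=1: 9>=7, unchanged → [7, 9, 4, 2, 2, 7, 5, 5]
i=2: 4<9, xs[2] = 9+3 = 12 → [7, 9, 12, 2, 2, 7, 5, 5]
i=3: 2<12, xs[3] = 12+3 = 15 → [7, 9, 12, 15, 2, 7, 5, 5]
i=4: 2<15, xs[4] = 15+3 = 18 → [7, 9, 12, 15, 18, 7, 5, 5]
i=5: 7<18, xs[5] = 18+3 = 21 → [7, 9, 12, 15, 18, 21, 5, 5]
i=6: 5<21, xs[6] = 21+3 = 24 → [7, 9, 12, 15, 18, 21, 24, 5]
i=7: 5<24, xs[7] = 24+3 = 27 → [7, 9, 12, 15, 18, 21, 24, 27]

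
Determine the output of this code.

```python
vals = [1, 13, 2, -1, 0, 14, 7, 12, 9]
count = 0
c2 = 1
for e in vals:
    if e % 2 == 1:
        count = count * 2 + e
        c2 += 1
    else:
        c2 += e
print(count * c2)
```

e=1: odd, count = 0*2+1 = 1; c2=2
e=13: odd, count = 1*2+13 = 15; c2=3
e=2: not odd; c2=5
e=-1: odd, count = 15*2+(-1) = 29; c2=6
e=0: not odd; c2=6
e=14: not odd; c2=20
e=7: odd, count = 29*2+7 = 65; c2=21
e=12: not odd; c2=33
e=9: odd, count = 65*2+9 = 139; c2=34
count*c2 = 139*34 = 4726

4726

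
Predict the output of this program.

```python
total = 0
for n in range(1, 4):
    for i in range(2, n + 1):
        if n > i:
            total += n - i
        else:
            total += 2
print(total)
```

n=2,i=2: not 2>2, total = 0+2 = 2
n=3,i=2: 3>2, total = 2+1 = 3
n=3,i=3: not 3>3, total = 3+2 = 5

5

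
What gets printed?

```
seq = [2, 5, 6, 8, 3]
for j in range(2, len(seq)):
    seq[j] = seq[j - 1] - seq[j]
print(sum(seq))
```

-15

j=2: seq[2] = 5-6 = -1 → [2, 5, -1, 8, 3]
j=3: seq[3] = (-1)-8 = -9 → [2, 5, -1, -9, 3]
j=4: seq[4] = (-9)-3 = -12 → [2, 5, -1, -9, -12]
sum = -15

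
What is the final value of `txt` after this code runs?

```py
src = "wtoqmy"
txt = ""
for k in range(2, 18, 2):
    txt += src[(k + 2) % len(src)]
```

'mwomwomw'

k=2: add src[4]='m' → 'm'
k=4: add src[0]='w' → 'mw'
k=6: add src[2]='o' → 'mwo'
k=8: add src[4]='m' → 'mwom'
k=10: add src[0]='w' → 'mwomw'
k=12: add src[2]='o' → 'mwomwo'
k=14: add src[4]='m' → 'mwomwom'
k=16: add src[0]='w' → 'mwomwomw'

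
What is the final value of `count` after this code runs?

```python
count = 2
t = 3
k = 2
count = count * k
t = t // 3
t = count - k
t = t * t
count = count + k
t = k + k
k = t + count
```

6

count = 2*2 = 4
t = 3//3 = 1
t = 4-2 = 2
t = 2*2 = 4
count = 4+2 = 6
t = 2+2 = 4
k = 4+6 = 10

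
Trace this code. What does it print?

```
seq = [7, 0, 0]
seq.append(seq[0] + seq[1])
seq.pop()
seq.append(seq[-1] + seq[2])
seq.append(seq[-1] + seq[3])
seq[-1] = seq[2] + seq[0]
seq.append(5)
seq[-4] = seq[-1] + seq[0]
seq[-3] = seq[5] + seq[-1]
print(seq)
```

append seq[0]+seq[1] = 7+0 = 7 → [7, 0, 0, 7]
pop() removes 7 → [7, 0, 0]
append seq[-1]+seq[2] = 0+0 = 0 → [7, 0, 0, 0]
append seq[-1]+seq[3] = 0+0 = 0 → [7, 0, 0, 0, 0]
seq[-1] = seq[2]+seq[0] = 0+7 = 7 → [7, 0, 0, 0, 7]
append 5 → [7, 0, 0, 0, 7, 5]
seq[-4] = seq[-1]+seq[0] = 5+7 = 12 → [7, 0, 12, 0, 7, 5]
seq[-3] = seq[5]+seq[-1] = 5+5 = 10 → [7, 0, 12, 10, 7, 5]

[7, 0, 12, 10, 7, 5]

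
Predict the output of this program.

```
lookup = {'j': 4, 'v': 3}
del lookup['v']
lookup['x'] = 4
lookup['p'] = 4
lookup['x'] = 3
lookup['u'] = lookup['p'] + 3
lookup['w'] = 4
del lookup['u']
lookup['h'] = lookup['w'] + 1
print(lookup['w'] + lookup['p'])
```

8

del 'v' → {'j': 4}
lookup['x'] = 4 → {'j': 4, 'x': 4}
lookup['p'] = 4 → {'j': 4, 'x': 4, 'p': 4}
lookup['x'] = 3 → {'j': 4, 'x': 3, 'p': 4}
lookup['u'] = lookup['p']+3 = 7 → {'j': 4, 'x': 3, 'p': 4, 'u': 7}
lookup['w'] = 4 → {'j': 4, 'x': 3, 'p': 4, 'u': 7, 'w': 4}
del 'u' → {'j': 4, 'x': 3, 'p': 4, 'w': 4}
lookup['h'] = lookup['w']+1 = 5 → {'j': 4, 'x': 3, 'p': 4, 'w': 4, 'h': 5}
lookup['w']+lookup['p'] = 4+4 = 8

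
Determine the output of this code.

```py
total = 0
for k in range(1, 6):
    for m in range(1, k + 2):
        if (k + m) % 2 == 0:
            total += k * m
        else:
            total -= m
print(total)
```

53

k=1,m=1: even sum, total = 0+1 = 1
k=1,m=2: odd sum, total = 1-2 = -1
k=2,m=1: odd sum, total = (-1)-1 = -2
k=2,m=2: even sum, total = (-2)+4 = 2
k=2,m=3: odd sum, total = 2-3 = -1
k=3,m=1: even sum, total = (-1)+3 = 2
k=3,m=2: odd sum, total = 2-2 = 0
k=3,m=3: even sum, total = 0+9 = 9
k=3,m=4: odd sum, total = 9-4 = 5
k=4,m=1: odd sum, total = 5-1 = 4
k=4,m=2: even sum, total = 4+8 = 12
k=4,m=3: odd sum, total = 12-3 = 9
k=4,m=4: even sum, total = 9+16 = 25
k=4,m=5: odd sum, total = 25-5 = 20
k=5,m=1: even sum, total = 20+5 = 25
k=5,m=2: odd sum, total = 25-2 = 23
k=5,m=3: even sum, total = 23+15 = 38
k=5,m=4: odd sum, total = 38-4 = 34
k=5,m=5: even sum, total = 34+25 = 59
k=5,m=6: odd sum, total = 59-6 = 53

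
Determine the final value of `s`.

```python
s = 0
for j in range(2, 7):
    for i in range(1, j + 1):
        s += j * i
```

j=2,i=1: s = 0+2 = 2
j=2,i=2: s = 2+4 = 6
j=3,i=1: s = 6+3 = 9
j=3,i=2: s = 9+6 = 15
j=3,i=3: s = 15+9 = 24
j=4,i=1: s = 24+4 = 28
j=4,i=2: s = 28+8 = 36
j=4,i=3: s = 36+12 = 48
j=4,i=4: s = 48+16 = 64
j=5,i=1: s = 64+5 = 69
j=5,i=2: s = 69+10 = 79
j=5,i=3: s = 79+15 = 94
j=5,i=4: s = 94+20 = 114
j=5,i=5: s = 114+25 = 139
j=6,i=1: s = 139+6 = 145
j=6,i=2: s = 145+12 = 157
j=6,i=3: s = 157+18 = 175
j=6,i=4: s = 175+24 = 199
j=6,i=5: s = 199+30 = 229
j=6,i=6: s = 229+36 = 265

265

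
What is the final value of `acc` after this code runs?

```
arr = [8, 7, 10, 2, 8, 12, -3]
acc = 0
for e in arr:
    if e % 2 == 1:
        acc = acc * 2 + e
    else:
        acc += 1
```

e=8: not odd, acc = 0+1 = 1
e=7: odd, acc = 1*2+7 = 9
e=10: not odd, acc = 9+1 = 10
e=2: not odd, acc = 10+1 = 11
e=8: not odd, acc = 11+1 = 12
e=12: not odd, acc = 12+1 = 13
e=-3: odd, acc = 13*2+(-3) = 23

23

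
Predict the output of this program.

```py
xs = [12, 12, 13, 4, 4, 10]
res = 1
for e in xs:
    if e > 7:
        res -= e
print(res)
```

e=12: >7, res = 1-12 = -11
e=12: >7, res = (-11)-12 = -23
e=13: >7, res = (-23)-13 = -36
e=4: not >7
e=4: not >7
e=10: >7, res = (-36)-10 = -46

-46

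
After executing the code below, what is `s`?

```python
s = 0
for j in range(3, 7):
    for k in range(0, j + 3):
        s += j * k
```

485

j=3,k=0: s = 0+0 = 0
j=3,k=1: s = 0+3 = 3
j=3,k=2: s = 3+6 = 9
j=3,k=3: s = 9+9 = 18
j=3,k=4: s = 18+12 = 30
j=3,k=5: s = 30+15 = 45
j=4,k=0: s = 45+0 = 45
j=4,k=1: s = 45+4 = 49
j=4,k=2: s = 49+8 = 57
j=4,k=3: s = 57+12 = 69
j=4,k=4: s = 69+16 = 85
j=4,k=5: s = 85+20 = 105
j=4,k=6: s = 105+24 = 129
j=5,k=0: s = 129+0 = 129
j=5,k=1: s = 129+5 = 134
j=5,k=2: s = 134+10 = 144
j=5,k=3: s = 144+15 = 159
j=5,k=4: s = 159+20 = 179
j=5,k=5: s = 179+25 = 204
j=5,k=6: s = 204+30 = 234
j=5,k=7: s = 234+35 = 269
j=6,k=0: s = 269+0 = 269
j=6,k=1: s = 269+6 = 275
j=6,k=2: s = 275+12 = 287
j=6,k=3: s = 287+18 = 305
j=6,k=4: s = 305+24 = 329
j=6,k=5: s = 329+30 = 359
j=6,k=6: s = 359+36 = 395
j=6,k=7: s = 395+42 = 437
j=6,k=8: s = 437+48 = 485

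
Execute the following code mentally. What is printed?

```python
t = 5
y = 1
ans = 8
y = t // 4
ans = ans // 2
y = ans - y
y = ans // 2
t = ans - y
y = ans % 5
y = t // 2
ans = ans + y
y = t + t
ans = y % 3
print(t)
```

2

y = 5//4 = 1
ans = 8//2 = 4
y = 4-1 = 3
y = 4//2 = 2
t = 4-2 = 2
y = 4%5 = 4
y = 2//2 = 1
ans = 4+1 = 5
y = 2+2 = 4
ans = 4%3 = 1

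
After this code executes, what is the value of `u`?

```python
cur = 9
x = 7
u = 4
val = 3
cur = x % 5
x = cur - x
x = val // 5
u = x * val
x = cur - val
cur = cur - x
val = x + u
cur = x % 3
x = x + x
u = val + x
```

cur = 7%5 = 2
x = 2-7 = -5
x = 3//5 = 0
u = 0*3 = 0
x = 2-3 = -1
cur = 2-(-1) = 3
val = (-1)+0 = -1
cur = (-1)%3 = 2
x = (-1)+(-1) = -2
u = (-1)+(-2) = -3

-3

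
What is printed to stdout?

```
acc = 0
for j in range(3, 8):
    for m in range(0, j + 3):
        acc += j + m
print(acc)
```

j=3,m=0: acc = 0+3 = 3
j=3,m=1: acc = 3+4 = 7
j=3,m=2: acc = 7+5 = 12
j=3,m=3: acc = 12+6 = 18
j=3,m=4: acc = 18+7 = 25
j=3,m=5: acc = 25+8 = 33
j=4,m=0: acc = 33+4 = 37
j=4,m=1: acc = 37+5 = 42
j=4,m=2: acc = 42+6 = 48
j=4,m=3: acc = 48+7 = 55
j=4,m=4: acc = 55+8 = 63
j=4,m=5: acc = 63+9 = 72
j=4,m=6: acc = 72+10 = 82
j=5,m=0: acc = 82+5 = 87
j=5,m=1: acc = 87+6 = 93
j=5,m=2: acc = 93+7 = 100
j=5,m=3: acc = 100+8 = 108
j=5,m=4: acc = 108+9 = 117
j=5,m=5: acc = 117+10 = 127
j=5,m=6: acc = 127+11 = 138
j=5,m=7: acc = 138+12 = 150
j=6,m=0: acc = 150+6 = 156
j=6,m=1: acc = 156+7 = 163
j=6,m=2: acc = 163+8 = 171
j=6,m=3: acc = 171+9 = 180
j=6,m=4: acc = 180+10 = 190
j=6,m=5: acc = 190+11 = 201
j=6,m=6: acc = 201+12 = 213
j=6,m=7: acc = 213+13 = 226
j=6,m=8: acc = 226+14 = 240
j=7,m=0: acc = 240+7 = 247
j=7,m=1: acc = 247+8 = 255
j=7,m=2: acc = 255+9 = 264
j=7,m=3: acc = 264+10 = 274
j=7,m=4: acc = 274+11 = 285
j=7,m=5: acc = 285+12 = 297
j=7,m=6: acc = 297+13 = 310
j=7,m=7: acc = 310+14 = 324
j=7,m=8: acc = 324+15 = 339
j=7,m=9: acc = 339+16 = 355

355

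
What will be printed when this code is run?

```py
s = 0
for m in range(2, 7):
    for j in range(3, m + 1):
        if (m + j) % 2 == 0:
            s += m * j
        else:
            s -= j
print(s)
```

110

m=3,j=3: even sum, s = 0+9 = 9
m=4,j=3: odd sum, s = 9-3 = 6
m=4,j=4: even sum, s = 6+16 = 22
m=5,j=3: even sum, s = 22+15 = 37
m=5,j=4: odd sum, s = 37-4 = 33
m=5,j=5: even sum, s = 33+25 = 58
m=6,j=3: odd sum, s = 58-3 = 55
m=6,j=4: even sum, s = 55+24 = 79
m=6,j=5: odd sum, s = 79-5 = 74
m=6,j=6: even sum, s = 74+36 = 110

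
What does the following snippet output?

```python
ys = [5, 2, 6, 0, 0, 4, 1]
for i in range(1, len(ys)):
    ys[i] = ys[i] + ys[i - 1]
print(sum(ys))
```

86

i=1: ys[1] = 2+5 = 7 → [5, 7, 6, 0, 0, 4, 1]
i=2: ys[2] = 6+7 = 13 → [5, 7, 13, 0, 0, 4, 1]
i=3: ys[3] = 0+13 = 13 → [5, 7, 13, 13, 0, 4, 1]
i=4: ys[4] = 0+13 = 13 → [5, 7, 13, 13, 13, 4, 1]
i=5: ys[5] = 4+13 = 17 → [5, 7, 13, 13, 13, 17, 1]
i=6: ys[6] = 1+17 = 18 → [5, 7, 13, 13, 13, 17, 18]
sum = 86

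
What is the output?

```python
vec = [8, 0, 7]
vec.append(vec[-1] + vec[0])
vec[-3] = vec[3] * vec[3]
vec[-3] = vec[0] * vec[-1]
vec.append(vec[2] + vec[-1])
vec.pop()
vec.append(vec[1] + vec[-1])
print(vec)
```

[8, 120, 7, 15, 135]

append vec[-1]+vec[0] = 7+8 = 15 → [8, 0, 7, 15]
vec[-3] = vec[3]*vec[3] = 15*15 = 225 → [8, 225, 7, 15]
vec[-3] = vec[0]*vec[-1] = 8*15 = 120 → [8, 120, 7, 15]
append vec[2]+vec[-1] = 7+15 = 22 → [8, 120, 7, 15, 22]
pop() removes 22 → [8, 120, 7, 15]
append vec[1]+vec[-1] = 120+15 = 135 → [8, 120, 7, 15, 135]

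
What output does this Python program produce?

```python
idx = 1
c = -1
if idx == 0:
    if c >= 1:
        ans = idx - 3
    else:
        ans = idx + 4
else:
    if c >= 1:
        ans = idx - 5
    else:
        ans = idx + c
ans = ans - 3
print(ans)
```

-3

idx=1, c=-1
idx == 0 is False; c >= 1 is False
→ ans = idx + c = 0
ans = 0-3 = -3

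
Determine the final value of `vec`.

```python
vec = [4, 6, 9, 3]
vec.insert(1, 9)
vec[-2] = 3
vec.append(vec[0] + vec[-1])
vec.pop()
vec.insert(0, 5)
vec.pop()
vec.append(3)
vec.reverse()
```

[3, 3, 6, 9, 4, 5]

insert 9 at 1 → [4, 9, 6, 9, 3]
vec[-2] = 3 → [4, 9, 6, 3, 3]
append vec[0]+vec[-1] = 4+3 = 7 → [4, 9, 6, 3, 3, 7]
pop() removes 7 → [4, 9, 6, 3, 3]
insert 5 at 0 → [5, 4, 9, 6, 3, 3]
pop() removes 3 → [5, 4, 9, 6, 3]
append 3 → [5, 4, 9, 6, 3, 3]
reverse → [3, 3, 6, 9, 4, 5]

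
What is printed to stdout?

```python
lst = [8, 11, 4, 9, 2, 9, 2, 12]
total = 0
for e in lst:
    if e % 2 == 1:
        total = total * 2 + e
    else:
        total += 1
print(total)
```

87

e=8: not odd, total = 0+1 = 1
e=11: odd, total = 1*2+11 = 13
e=4: not odd, total = 13+1 = 14
e=9: odd, total = 14*2+9 = 37
e=2: not odd, total = 37+1 = 38
e=9: odd, total = 38*2+9 = 85
e=2: not odd, total = 85+1 = 86
e=12: not odd, total = 86+1 = 87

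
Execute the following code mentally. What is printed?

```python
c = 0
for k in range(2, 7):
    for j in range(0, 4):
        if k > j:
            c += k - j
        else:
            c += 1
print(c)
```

54

k=2,j=0: 2>0, c = 0+2 = 2
k=2,j=1: 2>1, c = 2+1 = 3
k=2,j=2: not 2>2, c = 3+1 = 4
k=2,j=3: not 2>3, c = 4+1 = 5
k=3,j=0: 3>0, c = 5+3 = 8
k=3,j=1: 3>1, c = 8+2 = 10
k=3,j=2: 3>2, c = 10+1 = 11
k=3,j=3: not 3>3, c = 11+1 = 12
k=4,j=0: 4>0, c = 12+4 = 16
k=4,j=1: 4>1, c = 16+3 = 19
k=4,j=2: 4>2, c = 19+2 = 21
k=4,j=3: 4>3, c = 21+1 = 22
k=5,j=0: 5>0, c = 22+5 = 27
k=5,j=1: 5>1, c = 27+4 = 31
k=5,j=2: 5>2, c = 31+3 = 34
k=5,j=3: 5>3, c = 34+2 = 36
k=6,j=0: 6>0, c = 36+6 = 42
k=6,j=1: 6>1, c = 42+5 = 47
k=6,j=2: 6>2, c = 47+4 = 51
k=6,j=3: 6>3, c = 51+3 = 54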